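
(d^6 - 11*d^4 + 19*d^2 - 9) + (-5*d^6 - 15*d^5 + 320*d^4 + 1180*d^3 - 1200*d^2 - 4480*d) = -4*d^6 - 15*d^5 + 309*d^4 + 1180*d^3 - 1181*d^2 - 4480*d - 9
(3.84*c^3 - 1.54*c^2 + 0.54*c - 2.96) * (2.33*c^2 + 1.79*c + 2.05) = 8.9472*c^5 + 3.2854*c^4 + 6.3736*c^3 - 9.0872*c^2 - 4.1914*c - 6.068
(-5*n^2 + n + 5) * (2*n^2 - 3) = -10*n^4 + 2*n^3 + 25*n^2 - 3*n - 15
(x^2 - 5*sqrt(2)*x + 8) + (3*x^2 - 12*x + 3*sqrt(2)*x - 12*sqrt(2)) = 4*x^2 - 12*x - 2*sqrt(2)*x - 12*sqrt(2) + 8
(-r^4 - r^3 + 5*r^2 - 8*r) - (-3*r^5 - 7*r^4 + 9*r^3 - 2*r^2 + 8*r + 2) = 3*r^5 + 6*r^4 - 10*r^3 + 7*r^2 - 16*r - 2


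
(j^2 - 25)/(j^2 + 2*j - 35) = (j + 5)/(j + 7)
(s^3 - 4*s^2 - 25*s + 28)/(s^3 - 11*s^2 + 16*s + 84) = (s^2 + 3*s - 4)/(s^2 - 4*s - 12)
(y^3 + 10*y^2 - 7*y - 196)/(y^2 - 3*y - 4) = (y^2 + 14*y + 49)/(y + 1)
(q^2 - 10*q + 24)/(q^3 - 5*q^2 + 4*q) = (q - 6)/(q*(q - 1))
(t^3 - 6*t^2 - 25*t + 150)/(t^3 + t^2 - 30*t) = (t^2 - t - 30)/(t*(t + 6))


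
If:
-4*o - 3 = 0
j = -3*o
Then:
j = 9/4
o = -3/4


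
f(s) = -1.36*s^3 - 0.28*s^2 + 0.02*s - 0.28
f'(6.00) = -150.22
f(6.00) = -304.00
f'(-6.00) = -143.50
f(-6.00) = 283.28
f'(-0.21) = -0.04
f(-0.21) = -0.28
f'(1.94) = -16.42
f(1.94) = -11.22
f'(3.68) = -57.29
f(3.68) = -71.78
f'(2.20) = -20.96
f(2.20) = -16.07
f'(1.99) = -17.25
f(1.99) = -12.07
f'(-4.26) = -71.64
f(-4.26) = 99.69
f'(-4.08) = -65.61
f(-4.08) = 87.34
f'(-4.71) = -87.85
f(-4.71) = 135.52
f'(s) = -4.08*s^2 - 0.56*s + 0.02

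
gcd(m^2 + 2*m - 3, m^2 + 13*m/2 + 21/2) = m + 3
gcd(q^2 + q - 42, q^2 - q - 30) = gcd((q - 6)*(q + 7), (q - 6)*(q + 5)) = q - 6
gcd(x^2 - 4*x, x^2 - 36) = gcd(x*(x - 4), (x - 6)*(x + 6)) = 1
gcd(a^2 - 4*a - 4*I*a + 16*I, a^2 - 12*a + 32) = a - 4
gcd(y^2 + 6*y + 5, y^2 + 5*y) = y + 5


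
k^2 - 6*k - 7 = (k - 7)*(k + 1)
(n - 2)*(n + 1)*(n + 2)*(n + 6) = n^4 + 7*n^3 + 2*n^2 - 28*n - 24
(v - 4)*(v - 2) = v^2 - 6*v + 8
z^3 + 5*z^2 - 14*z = z*(z - 2)*(z + 7)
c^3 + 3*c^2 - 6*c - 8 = (c - 2)*(c + 1)*(c + 4)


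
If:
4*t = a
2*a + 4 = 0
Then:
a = -2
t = -1/2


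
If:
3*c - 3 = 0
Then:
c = 1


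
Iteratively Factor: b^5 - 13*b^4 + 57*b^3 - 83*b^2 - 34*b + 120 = (b - 4)*(b^4 - 9*b^3 + 21*b^2 + b - 30) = (b - 5)*(b - 4)*(b^3 - 4*b^2 + b + 6) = (b - 5)*(b - 4)*(b - 2)*(b^2 - 2*b - 3) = (b - 5)*(b - 4)*(b - 2)*(b + 1)*(b - 3)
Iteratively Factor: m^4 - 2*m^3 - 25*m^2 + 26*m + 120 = (m - 3)*(m^3 + m^2 - 22*m - 40) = (m - 5)*(m - 3)*(m^2 + 6*m + 8) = (m - 5)*(m - 3)*(m + 4)*(m + 2)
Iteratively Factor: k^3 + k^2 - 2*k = (k)*(k^2 + k - 2) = k*(k - 1)*(k + 2)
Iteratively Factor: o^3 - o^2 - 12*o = (o - 4)*(o^2 + 3*o) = (o - 4)*(o + 3)*(o)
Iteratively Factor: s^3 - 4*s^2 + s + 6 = (s - 3)*(s^2 - s - 2) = (s - 3)*(s - 2)*(s + 1)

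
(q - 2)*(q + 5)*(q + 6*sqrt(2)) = q^3 + 3*q^2 + 6*sqrt(2)*q^2 - 10*q + 18*sqrt(2)*q - 60*sqrt(2)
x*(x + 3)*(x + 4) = x^3 + 7*x^2 + 12*x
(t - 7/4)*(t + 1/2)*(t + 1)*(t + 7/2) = t^4 + 13*t^3/4 - 3*t^2 - 133*t/16 - 49/16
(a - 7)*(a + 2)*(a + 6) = a^3 + a^2 - 44*a - 84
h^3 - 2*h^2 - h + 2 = (h - 2)*(h - 1)*(h + 1)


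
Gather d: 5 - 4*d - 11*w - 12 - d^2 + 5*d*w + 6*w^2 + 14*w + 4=-d^2 + d*(5*w - 4) + 6*w^2 + 3*w - 3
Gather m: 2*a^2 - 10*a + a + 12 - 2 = 2*a^2 - 9*a + 10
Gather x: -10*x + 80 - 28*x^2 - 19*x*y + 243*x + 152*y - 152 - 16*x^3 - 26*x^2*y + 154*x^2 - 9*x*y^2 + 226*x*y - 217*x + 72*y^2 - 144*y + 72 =-16*x^3 + x^2*(126 - 26*y) + x*(-9*y^2 + 207*y + 16) + 72*y^2 + 8*y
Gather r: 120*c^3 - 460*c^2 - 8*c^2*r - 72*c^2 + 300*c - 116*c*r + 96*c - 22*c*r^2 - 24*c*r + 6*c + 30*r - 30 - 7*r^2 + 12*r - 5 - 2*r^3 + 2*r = 120*c^3 - 532*c^2 + 402*c - 2*r^3 + r^2*(-22*c - 7) + r*(-8*c^2 - 140*c + 44) - 35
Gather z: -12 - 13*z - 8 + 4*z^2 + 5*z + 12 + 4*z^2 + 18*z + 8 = 8*z^2 + 10*z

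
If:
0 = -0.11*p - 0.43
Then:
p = -3.91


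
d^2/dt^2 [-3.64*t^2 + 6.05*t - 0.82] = -7.28000000000000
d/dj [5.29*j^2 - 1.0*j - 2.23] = 10.58*j - 1.0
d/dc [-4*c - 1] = -4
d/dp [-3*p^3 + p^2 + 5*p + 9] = -9*p^2 + 2*p + 5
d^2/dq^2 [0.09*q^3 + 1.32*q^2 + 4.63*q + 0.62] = 0.54*q + 2.64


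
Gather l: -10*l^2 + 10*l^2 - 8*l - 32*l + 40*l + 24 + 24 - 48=0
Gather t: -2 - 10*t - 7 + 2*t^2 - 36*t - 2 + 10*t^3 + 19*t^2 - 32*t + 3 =10*t^3 + 21*t^2 - 78*t - 8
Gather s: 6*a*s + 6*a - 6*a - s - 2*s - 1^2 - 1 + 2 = s*(6*a - 3)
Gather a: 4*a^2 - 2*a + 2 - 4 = 4*a^2 - 2*a - 2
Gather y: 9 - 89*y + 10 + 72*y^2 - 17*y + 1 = 72*y^2 - 106*y + 20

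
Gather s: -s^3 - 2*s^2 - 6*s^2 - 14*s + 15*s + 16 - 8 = -s^3 - 8*s^2 + s + 8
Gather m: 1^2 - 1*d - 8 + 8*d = 7*d - 7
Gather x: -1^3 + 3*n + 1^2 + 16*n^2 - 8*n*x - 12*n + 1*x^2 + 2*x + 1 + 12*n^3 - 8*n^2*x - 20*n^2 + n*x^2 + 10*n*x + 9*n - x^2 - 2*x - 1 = 12*n^3 - 4*n^2 + n*x^2 + x*(-8*n^2 + 2*n)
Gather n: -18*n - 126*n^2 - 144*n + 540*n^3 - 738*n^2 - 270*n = 540*n^3 - 864*n^2 - 432*n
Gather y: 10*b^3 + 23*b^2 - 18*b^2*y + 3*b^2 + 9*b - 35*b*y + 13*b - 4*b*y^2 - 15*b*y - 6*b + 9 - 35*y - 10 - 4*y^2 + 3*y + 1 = 10*b^3 + 26*b^2 + 16*b + y^2*(-4*b - 4) + y*(-18*b^2 - 50*b - 32)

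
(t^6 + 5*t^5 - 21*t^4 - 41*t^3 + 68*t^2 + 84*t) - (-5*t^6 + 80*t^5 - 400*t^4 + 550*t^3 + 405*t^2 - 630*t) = 6*t^6 - 75*t^5 + 379*t^4 - 591*t^3 - 337*t^2 + 714*t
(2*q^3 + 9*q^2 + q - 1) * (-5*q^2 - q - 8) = -10*q^5 - 47*q^4 - 30*q^3 - 68*q^2 - 7*q + 8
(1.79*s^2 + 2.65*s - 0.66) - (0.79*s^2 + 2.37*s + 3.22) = 1.0*s^2 + 0.28*s - 3.88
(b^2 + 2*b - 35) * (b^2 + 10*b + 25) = b^4 + 12*b^3 + 10*b^2 - 300*b - 875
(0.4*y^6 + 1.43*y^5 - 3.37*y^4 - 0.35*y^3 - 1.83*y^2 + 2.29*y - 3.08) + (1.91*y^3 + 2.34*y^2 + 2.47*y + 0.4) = 0.4*y^6 + 1.43*y^5 - 3.37*y^4 + 1.56*y^3 + 0.51*y^2 + 4.76*y - 2.68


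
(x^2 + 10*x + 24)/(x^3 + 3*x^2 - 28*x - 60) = (x + 4)/(x^2 - 3*x - 10)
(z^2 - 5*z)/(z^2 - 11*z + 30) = z/(z - 6)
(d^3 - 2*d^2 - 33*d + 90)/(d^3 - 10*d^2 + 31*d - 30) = (d + 6)/(d - 2)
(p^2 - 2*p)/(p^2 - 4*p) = (p - 2)/(p - 4)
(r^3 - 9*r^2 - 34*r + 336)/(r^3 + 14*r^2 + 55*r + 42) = (r^2 - 15*r + 56)/(r^2 + 8*r + 7)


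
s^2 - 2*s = s*(s - 2)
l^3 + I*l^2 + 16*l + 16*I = (l - 4*I)*(l + I)*(l + 4*I)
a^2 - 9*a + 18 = (a - 6)*(a - 3)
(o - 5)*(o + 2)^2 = o^3 - o^2 - 16*o - 20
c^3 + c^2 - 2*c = c*(c - 1)*(c + 2)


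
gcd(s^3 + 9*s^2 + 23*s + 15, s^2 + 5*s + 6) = s + 3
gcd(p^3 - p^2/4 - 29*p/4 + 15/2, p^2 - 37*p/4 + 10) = p - 5/4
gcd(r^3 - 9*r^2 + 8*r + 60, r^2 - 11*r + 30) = r^2 - 11*r + 30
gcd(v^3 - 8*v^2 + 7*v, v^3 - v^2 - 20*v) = v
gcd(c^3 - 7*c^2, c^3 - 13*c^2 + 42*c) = c^2 - 7*c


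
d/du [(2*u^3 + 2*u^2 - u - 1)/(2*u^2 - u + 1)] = 2*(2*u^4 - 2*u^3 + 3*u^2 + 4*u - 1)/(4*u^4 - 4*u^3 + 5*u^2 - 2*u + 1)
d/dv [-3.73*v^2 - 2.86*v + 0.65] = -7.46*v - 2.86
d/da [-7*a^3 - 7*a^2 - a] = -21*a^2 - 14*a - 1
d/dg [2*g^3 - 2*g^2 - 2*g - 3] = 6*g^2 - 4*g - 2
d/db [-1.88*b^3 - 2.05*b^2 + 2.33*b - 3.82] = -5.64*b^2 - 4.1*b + 2.33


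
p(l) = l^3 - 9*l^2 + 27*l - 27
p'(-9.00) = 432.00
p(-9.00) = -1728.00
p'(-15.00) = 972.00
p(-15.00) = -5832.00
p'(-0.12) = 29.20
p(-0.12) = -30.37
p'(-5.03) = 193.44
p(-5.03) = -517.78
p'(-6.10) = 248.43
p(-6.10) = -753.57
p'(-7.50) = 330.75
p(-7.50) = -1157.62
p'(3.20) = 0.12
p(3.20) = 0.01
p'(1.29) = 8.77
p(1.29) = -5.00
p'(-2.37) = 86.51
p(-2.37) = -154.85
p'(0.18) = 23.86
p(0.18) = -22.43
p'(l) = 3*l^2 - 18*l + 27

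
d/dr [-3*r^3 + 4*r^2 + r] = -9*r^2 + 8*r + 1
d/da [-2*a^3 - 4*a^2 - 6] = 2*a*(-3*a - 4)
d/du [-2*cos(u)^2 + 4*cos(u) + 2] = 4*(cos(u) - 1)*sin(u)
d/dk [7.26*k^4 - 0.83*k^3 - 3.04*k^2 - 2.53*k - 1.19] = 29.04*k^3 - 2.49*k^2 - 6.08*k - 2.53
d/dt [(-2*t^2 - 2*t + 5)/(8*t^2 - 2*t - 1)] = 4*(5*t^2 - 19*t + 3)/(64*t^4 - 32*t^3 - 12*t^2 + 4*t + 1)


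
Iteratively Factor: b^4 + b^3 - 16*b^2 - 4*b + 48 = (b + 4)*(b^3 - 3*b^2 - 4*b + 12) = (b - 2)*(b + 4)*(b^2 - b - 6) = (b - 3)*(b - 2)*(b + 4)*(b + 2)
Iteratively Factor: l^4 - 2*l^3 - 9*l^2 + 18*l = (l - 3)*(l^3 + l^2 - 6*l) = l*(l - 3)*(l^2 + l - 6) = l*(l - 3)*(l + 3)*(l - 2)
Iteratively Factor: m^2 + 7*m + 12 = (m + 4)*(m + 3)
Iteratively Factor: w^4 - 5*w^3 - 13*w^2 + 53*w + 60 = (w + 3)*(w^3 - 8*w^2 + 11*w + 20) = (w - 5)*(w + 3)*(w^2 - 3*w - 4) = (w - 5)*(w + 1)*(w + 3)*(w - 4)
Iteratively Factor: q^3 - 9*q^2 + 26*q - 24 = (q - 4)*(q^2 - 5*q + 6) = (q - 4)*(q - 2)*(q - 3)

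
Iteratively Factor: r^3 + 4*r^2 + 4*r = (r + 2)*(r^2 + 2*r) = (r + 2)^2*(r)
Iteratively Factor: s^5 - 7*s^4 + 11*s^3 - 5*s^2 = (s - 1)*(s^4 - 6*s^3 + 5*s^2) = s*(s - 1)*(s^3 - 6*s^2 + 5*s) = s^2*(s - 1)*(s^2 - 6*s + 5) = s^2*(s - 5)*(s - 1)*(s - 1)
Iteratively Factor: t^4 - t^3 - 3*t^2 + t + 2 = (t + 1)*(t^3 - 2*t^2 - t + 2) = (t - 1)*(t + 1)*(t^2 - t - 2) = (t - 1)*(t + 1)^2*(t - 2)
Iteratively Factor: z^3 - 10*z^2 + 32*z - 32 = (z - 4)*(z^2 - 6*z + 8) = (z - 4)*(z - 2)*(z - 4)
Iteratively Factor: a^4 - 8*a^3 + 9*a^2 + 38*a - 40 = (a - 4)*(a^3 - 4*a^2 - 7*a + 10) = (a - 4)*(a + 2)*(a^2 - 6*a + 5) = (a - 5)*(a - 4)*(a + 2)*(a - 1)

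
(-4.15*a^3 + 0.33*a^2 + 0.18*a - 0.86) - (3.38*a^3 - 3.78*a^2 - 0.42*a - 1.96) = -7.53*a^3 + 4.11*a^2 + 0.6*a + 1.1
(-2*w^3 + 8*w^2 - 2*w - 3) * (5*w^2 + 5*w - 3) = -10*w^5 + 30*w^4 + 36*w^3 - 49*w^2 - 9*w + 9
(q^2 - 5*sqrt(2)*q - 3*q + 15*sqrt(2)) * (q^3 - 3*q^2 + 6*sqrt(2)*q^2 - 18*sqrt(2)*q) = q^5 - 6*q^4 + sqrt(2)*q^4 - 51*q^3 - 6*sqrt(2)*q^3 + 9*sqrt(2)*q^2 + 360*q^2 - 540*q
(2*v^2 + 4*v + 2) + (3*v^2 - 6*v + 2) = 5*v^2 - 2*v + 4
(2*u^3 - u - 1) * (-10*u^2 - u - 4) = -20*u^5 - 2*u^4 + 2*u^3 + 11*u^2 + 5*u + 4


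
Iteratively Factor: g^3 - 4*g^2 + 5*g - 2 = (g - 1)*(g^2 - 3*g + 2) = (g - 2)*(g - 1)*(g - 1)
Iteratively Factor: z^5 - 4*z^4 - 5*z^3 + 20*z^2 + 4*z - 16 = (z + 1)*(z^4 - 5*z^3 + 20*z - 16) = (z + 1)*(z + 2)*(z^3 - 7*z^2 + 14*z - 8) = (z - 2)*(z + 1)*(z + 2)*(z^2 - 5*z + 4) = (z - 4)*(z - 2)*(z + 1)*(z + 2)*(z - 1)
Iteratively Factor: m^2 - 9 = (m - 3)*(m + 3)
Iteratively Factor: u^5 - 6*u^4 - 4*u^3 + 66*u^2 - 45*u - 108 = (u + 1)*(u^4 - 7*u^3 + 3*u^2 + 63*u - 108) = (u - 3)*(u + 1)*(u^3 - 4*u^2 - 9*u + 36) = (u - 3)^2*(u + 1)*(u^2 - u - 12) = (u - 4)*(u - 3)^2*(u + 1)*(u + 3)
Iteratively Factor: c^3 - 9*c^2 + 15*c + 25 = (c + 1)*(c^2 - 10*c + 25) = (c - 5)*(c + 1)*(c - 5)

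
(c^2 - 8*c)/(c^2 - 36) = c*(c - 8)/(c^2 - 36)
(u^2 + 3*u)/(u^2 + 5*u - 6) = u*(u + 3)/(u^2 + 5*u - 6)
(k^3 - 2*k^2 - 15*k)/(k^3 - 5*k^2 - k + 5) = k*(k + 3)/(k^2 - 1)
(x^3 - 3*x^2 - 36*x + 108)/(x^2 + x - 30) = (x^2 - 9*x + 18)/(x - 5)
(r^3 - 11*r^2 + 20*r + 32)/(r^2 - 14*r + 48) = (r^2 - 3*r - 4)/(r - 6)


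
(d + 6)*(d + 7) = d^2 + 13*d + 42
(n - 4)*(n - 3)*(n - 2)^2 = n^4 - 11*n^3 + 44*n^2 - 76*n + 48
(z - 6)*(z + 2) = z^2 - 4*z - 12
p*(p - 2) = p^2 - 2*p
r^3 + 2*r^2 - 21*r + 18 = (r - 3)*(r - 1)*(r + 6)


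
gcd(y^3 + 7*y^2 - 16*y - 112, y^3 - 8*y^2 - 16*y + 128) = y^2 - 16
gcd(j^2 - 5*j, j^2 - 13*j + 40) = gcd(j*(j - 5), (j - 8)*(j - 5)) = j - 5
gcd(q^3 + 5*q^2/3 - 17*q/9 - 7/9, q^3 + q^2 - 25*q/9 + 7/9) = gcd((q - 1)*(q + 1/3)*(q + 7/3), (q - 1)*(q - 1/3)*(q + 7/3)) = q^2 + 4*q/3 - 7/3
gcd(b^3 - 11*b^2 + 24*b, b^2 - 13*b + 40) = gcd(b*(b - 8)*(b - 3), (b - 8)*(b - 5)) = b - 8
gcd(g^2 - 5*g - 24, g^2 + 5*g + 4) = 1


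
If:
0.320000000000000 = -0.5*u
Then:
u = -0.64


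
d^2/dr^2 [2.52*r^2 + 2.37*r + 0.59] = 5.04000000000000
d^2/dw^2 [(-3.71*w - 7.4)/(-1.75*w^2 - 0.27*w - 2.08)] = ((3.5*w + 0.27)*(3.71*w + 7.4)*(7.0*w + 0.54) - (38.955*w + 27.9034)*(1.75*w^2 + 0.27*w + 2.08))/(1.75*w^2 + 0.27*w + 2.08)^3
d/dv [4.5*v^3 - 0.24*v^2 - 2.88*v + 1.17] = 13.5*v^2 - 0.48*v - 2.88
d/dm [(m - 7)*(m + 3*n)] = 2*m + 3*n - 7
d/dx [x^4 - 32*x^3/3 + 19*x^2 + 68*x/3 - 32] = 4*x^3 - 32*x^2 + 38*x + 68/3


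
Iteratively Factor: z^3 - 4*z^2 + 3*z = (z - 1)*(z^2 - 3*z) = z*(z - 1)*(z - 3)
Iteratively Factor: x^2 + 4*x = (x + 4)*(x)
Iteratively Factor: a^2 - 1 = (a + 1)*(a - 1)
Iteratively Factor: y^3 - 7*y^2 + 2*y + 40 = (y + 2)*(y^2 - 9*y + 20) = (y - 5)*(y + 2)*(y - 4)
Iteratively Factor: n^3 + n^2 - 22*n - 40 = (n - 5)*(n^2 + 6*n + 8) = (n - 5)*(n + 2)*(n + 4)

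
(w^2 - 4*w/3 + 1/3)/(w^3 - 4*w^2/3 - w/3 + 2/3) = (3*w - 1)/(3*w^2 - w - 2)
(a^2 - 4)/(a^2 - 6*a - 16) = (a - 2)/(a - 8)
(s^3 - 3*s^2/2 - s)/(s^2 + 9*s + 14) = s*(2*s^2 - 3*s - 2)/(2*(s^2 + 9*s + 14))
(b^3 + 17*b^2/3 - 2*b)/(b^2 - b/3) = b + 6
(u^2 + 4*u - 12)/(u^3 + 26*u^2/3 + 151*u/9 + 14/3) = 9*(u - 2)/(9*u^2 + 24*u + 7)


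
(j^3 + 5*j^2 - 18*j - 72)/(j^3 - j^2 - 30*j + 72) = (j + 3)/(j - 3)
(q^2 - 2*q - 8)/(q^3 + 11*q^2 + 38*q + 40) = (q - 4)/(q^2 + 9*q + 20)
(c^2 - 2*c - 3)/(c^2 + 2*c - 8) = (c^2 - 2*c - 3)/(c^2 + 2*c - 8)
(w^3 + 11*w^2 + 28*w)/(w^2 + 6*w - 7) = w*(w + 4)/(w - 1)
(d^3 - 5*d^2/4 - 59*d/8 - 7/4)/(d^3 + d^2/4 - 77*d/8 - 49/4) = (4*d + 1)/(4*d + 7)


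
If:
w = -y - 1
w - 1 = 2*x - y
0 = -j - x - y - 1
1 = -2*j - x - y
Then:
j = 0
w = -1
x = -1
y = 0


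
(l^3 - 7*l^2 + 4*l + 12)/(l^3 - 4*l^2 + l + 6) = (l - 6)/(l - 3)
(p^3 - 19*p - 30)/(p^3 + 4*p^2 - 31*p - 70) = (p + 3)/(p + 7)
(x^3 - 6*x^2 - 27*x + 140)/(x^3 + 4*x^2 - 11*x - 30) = (x^2 - 11*x + 28)/(x^2 - x - 6)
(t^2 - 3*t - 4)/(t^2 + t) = (t - 4)/t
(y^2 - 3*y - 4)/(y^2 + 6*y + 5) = (y - 4)/(y + 5)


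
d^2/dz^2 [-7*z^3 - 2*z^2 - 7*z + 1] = -42*z - 4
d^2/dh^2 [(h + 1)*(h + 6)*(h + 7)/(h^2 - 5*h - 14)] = 8*(41*h^3 + 231*h^2 + 567*h + 133)/(h^6 - 15*h^5 + 33*h^4 + 295*h^3 - 462*h^2 - 2940*h - 2744)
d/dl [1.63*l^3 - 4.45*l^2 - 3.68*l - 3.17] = 4.89*l^2 - 8.9*l - 3.68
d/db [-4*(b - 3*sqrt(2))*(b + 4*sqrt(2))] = -8*b - 4*sqrt(2)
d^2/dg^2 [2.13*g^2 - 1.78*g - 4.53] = 4.26000000000000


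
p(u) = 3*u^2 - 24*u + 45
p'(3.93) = -0.42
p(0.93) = 25.27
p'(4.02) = 0.12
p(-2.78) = 134.91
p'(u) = 6*u - 24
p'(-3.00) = -42.00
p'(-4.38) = -50.28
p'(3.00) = -6.00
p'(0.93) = -18.42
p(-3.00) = 144.00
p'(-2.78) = -40.68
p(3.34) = -1.69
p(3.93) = -2.99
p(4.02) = -3.00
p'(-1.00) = -30.00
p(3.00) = 0.00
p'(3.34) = -3.96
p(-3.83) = 180.93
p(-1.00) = 72.00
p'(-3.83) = -46.98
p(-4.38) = 207.67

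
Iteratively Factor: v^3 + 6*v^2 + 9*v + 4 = (v + 4)*(v^2 + 2*v + 1) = (v + 1)*(v + 4)*(v + 1)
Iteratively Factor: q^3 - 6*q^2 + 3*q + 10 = (q + 1)*(q^2 - 7*q + 10) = (q - 2)*(q + 1)*(q - 5)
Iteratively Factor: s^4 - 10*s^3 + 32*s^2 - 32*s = (s - 4)*(s^3 - 6*s^2 + 8*s) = (s - 4)*(s - 2)*(s^2 - 4*s) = s*(s - 4)*(s - 2)*(s - 4)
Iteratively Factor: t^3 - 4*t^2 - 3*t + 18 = (t + 2)*(t^2 - 6*t + 9) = (t - 3)*(t + 2)*(t - 3)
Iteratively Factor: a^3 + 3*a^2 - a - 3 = (a - 1)*(a^2 + 4*a + 3) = (a - 1)*(a + 3)*(a + 1)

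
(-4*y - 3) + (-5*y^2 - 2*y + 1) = -5*y^2 - 6*y - 2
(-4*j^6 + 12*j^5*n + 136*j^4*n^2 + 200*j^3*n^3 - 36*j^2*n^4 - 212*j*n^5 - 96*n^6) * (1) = -4*j^6 + 12*j^5*n + 136*j^4*n^2 + 200*j^3*n^3 - 36*j^2*n^4 - 212*j*n^5 - 96*n^6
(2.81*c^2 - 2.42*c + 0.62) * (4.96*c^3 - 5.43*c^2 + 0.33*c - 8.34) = 13.9376*c^5 - 27.2615*c^4 + 17.1431*c^3 - 27.6006*c^2 + 20.3874*c - 5.1708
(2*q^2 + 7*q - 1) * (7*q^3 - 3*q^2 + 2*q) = 14*q^5 + 43*q^4 - 24*q^3 + 17*q^2 - 2*q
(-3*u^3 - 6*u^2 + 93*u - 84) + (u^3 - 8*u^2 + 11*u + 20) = -2*u^3 - 14*u^2 + 104*u - 64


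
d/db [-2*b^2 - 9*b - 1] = -4*b - 9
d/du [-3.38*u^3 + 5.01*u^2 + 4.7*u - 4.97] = -10.14*u^2 + 10.02*u + 4.7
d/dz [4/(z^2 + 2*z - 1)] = 8*(-z - 1)/(z^2 + 2*z - 1)^2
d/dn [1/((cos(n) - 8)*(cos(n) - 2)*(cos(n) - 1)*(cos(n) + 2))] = (4*cos(n)^3 - 27*cos(n)^2 + 8*cos(n) + 36)*sin(n)/((cos(n) - 8)^2*(cos(n) - 2)^2*(cos(n) - 1)^2*(cos(n) + 2)^2)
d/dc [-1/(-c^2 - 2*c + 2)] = 2*(-c - 1)/(c^2 + 2*c - 2)^2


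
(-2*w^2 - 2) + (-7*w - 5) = -2*w^2 - 7*w - 7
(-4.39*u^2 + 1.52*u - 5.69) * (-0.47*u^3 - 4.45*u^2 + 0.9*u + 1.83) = 2.0633*u^5 + 18.8211*u^4 - 8.0407*u^3 + 18.6548*u^2 - 2.3394*u - 10.4127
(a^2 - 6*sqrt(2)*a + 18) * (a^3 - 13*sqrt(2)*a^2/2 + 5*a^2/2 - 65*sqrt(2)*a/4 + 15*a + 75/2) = a^5 - 25*sqrt(2)*a^4/2 + 5*a^4/2 - 125*sqrt(2)*a^3/4 + 111*a^3 - 207*sqrt(2)*a^2 + 555*a^2/2 - 1035*sqrt(2)*a/2 + 270*a + 675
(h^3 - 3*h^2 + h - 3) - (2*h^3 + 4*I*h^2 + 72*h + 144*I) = -h^3 - 3*h^2 - 4*I*h^2 - 71*h - 3 - 144*I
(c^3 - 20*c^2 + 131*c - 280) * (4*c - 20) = 4*c^4 - 100*c^3 + 924*c^2 - 3740*c + 5600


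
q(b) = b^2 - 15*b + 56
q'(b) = 2*b - 15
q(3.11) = 19.02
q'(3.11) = -8.78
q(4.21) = 10.57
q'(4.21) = -6.58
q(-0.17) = 58.58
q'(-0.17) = -15.34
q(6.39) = 0.98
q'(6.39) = -2.22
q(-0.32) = 60.90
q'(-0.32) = -15.64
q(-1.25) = 76.31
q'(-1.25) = -17.50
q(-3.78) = 126.99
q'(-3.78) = -22.56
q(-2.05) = 90.95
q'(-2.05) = -19.10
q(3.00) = 20.00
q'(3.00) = -9.00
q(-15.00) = 506.00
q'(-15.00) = -45.00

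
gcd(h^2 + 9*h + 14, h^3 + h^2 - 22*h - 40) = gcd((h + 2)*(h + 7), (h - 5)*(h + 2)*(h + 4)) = h + 2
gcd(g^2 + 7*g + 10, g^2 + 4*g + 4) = g + 2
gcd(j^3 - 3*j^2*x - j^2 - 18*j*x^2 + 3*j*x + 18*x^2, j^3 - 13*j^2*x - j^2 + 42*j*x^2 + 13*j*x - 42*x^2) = -j^2 + 6*j*x + j - 6*x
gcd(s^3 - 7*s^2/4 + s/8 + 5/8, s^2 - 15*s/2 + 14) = 1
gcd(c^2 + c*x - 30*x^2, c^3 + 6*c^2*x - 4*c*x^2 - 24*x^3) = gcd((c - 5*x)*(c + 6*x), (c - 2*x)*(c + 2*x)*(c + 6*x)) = c + 6*x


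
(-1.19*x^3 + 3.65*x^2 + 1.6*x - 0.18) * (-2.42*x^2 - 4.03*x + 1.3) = 2.8798*x^5 - 4.0373*x^4 - 20.1285*x^3 - 1.2674*x^2 + 2.8054*x - 0.234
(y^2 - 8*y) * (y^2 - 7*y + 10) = y^4 - 15*y^3 + 66*y^2 - 80*y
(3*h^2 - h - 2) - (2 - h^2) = 4*h^2 - h - 4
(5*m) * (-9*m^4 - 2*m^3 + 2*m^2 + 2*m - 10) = -45*m^5 - 10*m^4 + 10*m^3 + 10*m^2 - 50*m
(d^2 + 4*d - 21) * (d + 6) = d^3 + 10*d^2 + 3*d - 126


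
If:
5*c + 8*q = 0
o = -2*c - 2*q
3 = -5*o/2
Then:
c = 8/5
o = -6/5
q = -1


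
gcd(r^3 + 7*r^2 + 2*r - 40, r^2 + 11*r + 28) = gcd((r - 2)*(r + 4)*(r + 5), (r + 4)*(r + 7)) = r + 4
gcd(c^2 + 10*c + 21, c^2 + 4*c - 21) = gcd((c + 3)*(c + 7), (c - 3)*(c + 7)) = c + 7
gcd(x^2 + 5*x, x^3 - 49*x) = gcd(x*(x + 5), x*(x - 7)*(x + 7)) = x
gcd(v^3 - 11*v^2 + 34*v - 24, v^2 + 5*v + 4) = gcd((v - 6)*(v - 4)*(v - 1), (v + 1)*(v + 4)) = 1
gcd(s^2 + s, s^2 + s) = s^2 + s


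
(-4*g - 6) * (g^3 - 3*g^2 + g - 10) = -4*g^4 + 6*g^3 + 14*g^2 + 34*g + 60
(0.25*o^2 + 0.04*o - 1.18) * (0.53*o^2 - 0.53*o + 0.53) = 0.1325*o^4 - 0.1113*o^3 - 0.5141*o^2 + 0.6466*o - 0.6254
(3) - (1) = 2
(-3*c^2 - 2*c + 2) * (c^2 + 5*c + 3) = -3*c^4 - 17*c^3 - 17*c^2 + 4*c + 6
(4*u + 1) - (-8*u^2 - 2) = 8*u^2 + 4*u + 3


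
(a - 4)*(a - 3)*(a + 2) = a^3 - 5*a^2 - 2*a + 24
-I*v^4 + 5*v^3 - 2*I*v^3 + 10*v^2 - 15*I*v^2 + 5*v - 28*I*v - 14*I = (v + 1)*(v - 2*I)*(v + 7*I)*(-I*v - I)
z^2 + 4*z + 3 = (z + 1)*(z + 3)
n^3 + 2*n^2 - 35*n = n*(n - 5)*(n + 7)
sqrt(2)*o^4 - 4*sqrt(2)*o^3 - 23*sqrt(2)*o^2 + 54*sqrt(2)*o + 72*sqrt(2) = (o - 6)*(o - 3)*(o + 4)*(sqrt(2)*o + sqrt(2))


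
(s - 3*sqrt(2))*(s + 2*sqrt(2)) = s^2 - sqrt(2)*s - 12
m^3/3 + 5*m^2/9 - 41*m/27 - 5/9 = (m/3 + 1)*(m - 5/3)*(m + 1/3)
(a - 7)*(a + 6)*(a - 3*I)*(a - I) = a^4 - a^3 - 4*I*a^3 - 45*a^2 + 4*I*a^2 + 3*a + 168*I*a + 126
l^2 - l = l*(l - 1)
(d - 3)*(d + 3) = d^2 - 9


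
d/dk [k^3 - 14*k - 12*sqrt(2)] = 3*k^2 - 14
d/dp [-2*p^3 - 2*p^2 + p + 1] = -6*p^2 - 4*p + 1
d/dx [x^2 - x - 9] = 2*x - 1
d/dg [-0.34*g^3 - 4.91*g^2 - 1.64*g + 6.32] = -1.02*g^2 - 9.82*g - 1.64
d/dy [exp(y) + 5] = exp(y)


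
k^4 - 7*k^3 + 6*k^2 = k^2*(k - 6)*(k - 1)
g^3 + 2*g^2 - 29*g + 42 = (g - 3)*(g - 2)*(g + 7)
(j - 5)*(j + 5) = j^2 - 25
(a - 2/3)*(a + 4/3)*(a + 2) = a^3 + 8*a^2/3 + 4*a/9 - 16/9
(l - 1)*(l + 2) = l^2 + l - 2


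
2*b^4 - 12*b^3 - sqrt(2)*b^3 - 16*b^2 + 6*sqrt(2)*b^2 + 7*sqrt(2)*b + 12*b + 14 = (b - 7)*(b - sqrt(2))*(sqrt(2)*b + 1)*(sqrt(2)*b + sqrt(2))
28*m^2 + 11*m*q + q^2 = (4*m + q)*(7*m + q)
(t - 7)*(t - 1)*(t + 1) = t^3 - 7*t^2 - t + 7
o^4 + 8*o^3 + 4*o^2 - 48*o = o*(o - 2)*(o + 4)*(o + 6)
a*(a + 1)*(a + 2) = a^3 + 3*a^2 + 2*a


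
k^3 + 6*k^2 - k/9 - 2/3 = (k - 1/3)*(k + 1/3)*(k + 6)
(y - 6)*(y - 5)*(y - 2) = y^3 - 13*y^2 + 52*y - 60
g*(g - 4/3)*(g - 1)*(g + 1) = g^4 - 4*g^3/3 - g^2 + 4*g/3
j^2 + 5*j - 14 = (j - 2)*(j + 7)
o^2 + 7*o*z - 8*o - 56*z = (o - 8)*(o + 7*z)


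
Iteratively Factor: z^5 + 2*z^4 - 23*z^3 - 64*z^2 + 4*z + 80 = (z + 4)*(z^4 - 2*z^3 - 15*z^2 - 4*z + 20) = (z + 2)*(z + 4)*(z^3 - 4*z^2 - 7*z + 10) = (z + 2)^2*(z + 4)*(z^2 - 6*z + 5) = (z - 1)*(z + 2)^2*(z + 4)*(z - 5)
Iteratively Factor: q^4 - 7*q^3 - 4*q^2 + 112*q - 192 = (q - 4)*(q^3 - 3*q^2 - 16*q + 48) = (q - 4)*(q + 4)*(q^2 - 7*q + 12) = (q - 4)^2*(q + 4)*(q - 3)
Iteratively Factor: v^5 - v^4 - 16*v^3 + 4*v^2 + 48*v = (v)*(v^4 - v^3 - 16*v^2 + 4*v + 48) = v*(v - 2)*(v^3 + v^2 - 14*v - 24) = v*(v - 4)*(v - 2)*(v^2 + 5*v + 6) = v*(v - 4)*(v - 2)*(v + 3)*(v + 2)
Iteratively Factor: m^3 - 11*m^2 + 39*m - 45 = (m - 5)*(m^2 - 6*m + 9) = (m - 5)*(m - 3)*(m - 3)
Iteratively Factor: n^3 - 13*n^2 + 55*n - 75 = (n - 5)*(n^2 - 8*n + 15) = (n - 5)^2*(n - 3)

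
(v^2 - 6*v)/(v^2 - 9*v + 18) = v/(v - 3)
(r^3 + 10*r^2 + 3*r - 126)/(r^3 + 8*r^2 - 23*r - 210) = (r - 3)/(r - 5)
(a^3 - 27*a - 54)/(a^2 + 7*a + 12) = (a^2 - 3*a - 18)/(a + 4)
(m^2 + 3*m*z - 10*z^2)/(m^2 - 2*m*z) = (m + 5*z)/m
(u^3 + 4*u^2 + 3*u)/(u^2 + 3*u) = u + 1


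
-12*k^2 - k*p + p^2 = (-4*k + p)*(3*k + p)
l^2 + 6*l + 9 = (l + 3)^2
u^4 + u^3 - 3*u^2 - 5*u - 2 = (u - 2)*(u + 1)^3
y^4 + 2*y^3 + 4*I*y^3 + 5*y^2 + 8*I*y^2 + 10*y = y*(y + 2)*(y - I)*(y + 5*I)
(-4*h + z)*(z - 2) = -4*h*z + 8*h + z^2 - 2*z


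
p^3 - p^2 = p^2*(p - 1)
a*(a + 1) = a^2 + a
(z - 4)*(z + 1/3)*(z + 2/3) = z^3 - 3*z^2 - 34*z/9 - 8/9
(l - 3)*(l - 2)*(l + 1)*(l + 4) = l^4 - 15*l^2 + 10*l + 24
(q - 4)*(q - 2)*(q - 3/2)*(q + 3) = q^4 - 9*q^3/2 - 11*q^2/2 + 39*q - 36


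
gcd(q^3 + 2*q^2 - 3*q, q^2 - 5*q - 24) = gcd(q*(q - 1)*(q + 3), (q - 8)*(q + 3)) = q + 3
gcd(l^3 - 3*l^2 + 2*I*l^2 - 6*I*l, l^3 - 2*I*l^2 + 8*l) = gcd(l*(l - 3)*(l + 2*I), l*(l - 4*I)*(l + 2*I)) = l^2 + 2*I*l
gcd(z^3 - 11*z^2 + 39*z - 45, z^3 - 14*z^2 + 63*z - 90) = z^2 - 8*z + 15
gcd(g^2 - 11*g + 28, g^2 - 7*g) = g - 7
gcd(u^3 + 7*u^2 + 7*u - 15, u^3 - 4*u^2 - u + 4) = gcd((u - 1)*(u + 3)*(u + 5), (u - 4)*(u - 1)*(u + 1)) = u - 1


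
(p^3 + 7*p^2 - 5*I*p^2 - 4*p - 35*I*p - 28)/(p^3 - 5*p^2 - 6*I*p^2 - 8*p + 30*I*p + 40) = (p^2 + p*(7 - I) - 7*I)/(p^2 - p*(5 + 2*I) + 10*I)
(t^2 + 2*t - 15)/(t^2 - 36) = (t^2 + 2*t - 15)/(t^2 - 36)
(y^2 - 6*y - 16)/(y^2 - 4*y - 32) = (y + 2)/(y + 4)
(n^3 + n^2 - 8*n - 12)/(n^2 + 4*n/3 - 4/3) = 3*(n^2 - n - 6)/(3*n - 2)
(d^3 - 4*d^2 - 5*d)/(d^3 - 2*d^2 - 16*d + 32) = d*(d^2 - 4*d - 5)/(d^3 - 2*d^2 - 16*d + 32)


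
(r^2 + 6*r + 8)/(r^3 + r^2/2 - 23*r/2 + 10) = 2*(r + 2)/(2*r^2 - 7*r + 5)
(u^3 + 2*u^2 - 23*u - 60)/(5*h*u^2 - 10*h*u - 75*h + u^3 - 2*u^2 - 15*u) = (u + 4)/(5*h + u)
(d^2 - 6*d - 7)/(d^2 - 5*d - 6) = (d - 7)/(d - 6)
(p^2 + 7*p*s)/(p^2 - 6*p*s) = (p + 7*s)/(p - 6*s)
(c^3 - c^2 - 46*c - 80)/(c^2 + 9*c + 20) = (c^2 - 6*c - 16)/(c + 4)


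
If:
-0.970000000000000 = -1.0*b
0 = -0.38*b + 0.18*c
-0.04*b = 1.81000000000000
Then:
No Solution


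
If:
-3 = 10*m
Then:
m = -3/10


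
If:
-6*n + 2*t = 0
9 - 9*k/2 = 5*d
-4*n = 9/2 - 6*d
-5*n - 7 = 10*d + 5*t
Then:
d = 31/80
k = 113/72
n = -87/160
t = -261/160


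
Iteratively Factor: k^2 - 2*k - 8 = (k + 2)*(k - 4)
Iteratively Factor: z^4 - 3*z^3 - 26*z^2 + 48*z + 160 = (z + 4)*(z^3 - 7*z^2 + 2*z + 40) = (z - 4)*(z + 4)*(z^2 - 3*z - 10) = (z - 4)*(z + 2)*(z + 4)*(z - 5)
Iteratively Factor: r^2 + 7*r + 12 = (r + 4)*(r + 3)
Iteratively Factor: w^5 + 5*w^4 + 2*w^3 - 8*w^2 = (w + 2)*(w^4 + 3*w^3 - 4*w^2) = (w + 2)*(w + 4)*(w^3 - w^2) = w*(w + 2)*(w + 4)*(w^2 - w) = w*(w - 1)*(w + 2)*(w + 4)*(w)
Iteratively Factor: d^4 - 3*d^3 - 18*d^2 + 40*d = (d - 5)*(d^3 + 2*d^2 - 8*d) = (d - 5)*(d - 2)*(d^2 + 4*d) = (d - 5)*(d - 2)*(d + 4)*(d)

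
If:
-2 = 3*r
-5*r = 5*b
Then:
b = 2/3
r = -2/3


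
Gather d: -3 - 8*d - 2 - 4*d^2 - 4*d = -4*d^2 - 12*d - 5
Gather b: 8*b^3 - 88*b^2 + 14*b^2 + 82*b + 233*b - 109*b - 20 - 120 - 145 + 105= 8*b^3 - 74*b^2 + 206*b - 180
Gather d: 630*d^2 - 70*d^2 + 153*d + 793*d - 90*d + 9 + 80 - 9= 560*d^2 + 856*d + 80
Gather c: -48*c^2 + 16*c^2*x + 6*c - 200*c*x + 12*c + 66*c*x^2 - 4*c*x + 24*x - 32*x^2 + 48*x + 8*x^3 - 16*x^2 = c^2*(16*x - 48) + c*(66*x^2 - 204*x + 18) + 8*x^3 - 48*x^2 + 72*x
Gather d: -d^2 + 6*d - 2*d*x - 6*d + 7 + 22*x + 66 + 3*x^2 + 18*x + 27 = -d^2 - 2*d*x + 3*x^2 + 40*x + 100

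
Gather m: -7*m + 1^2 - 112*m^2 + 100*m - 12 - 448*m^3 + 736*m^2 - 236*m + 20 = -448*m^3 + 624*m^2 - 143*m + 9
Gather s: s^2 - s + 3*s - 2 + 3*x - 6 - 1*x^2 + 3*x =s^2 + 2*s - x^2 + 6*x - 8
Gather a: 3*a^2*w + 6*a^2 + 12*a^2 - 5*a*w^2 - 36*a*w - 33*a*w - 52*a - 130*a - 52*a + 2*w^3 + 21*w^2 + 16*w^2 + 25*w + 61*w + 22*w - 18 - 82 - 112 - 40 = a^2*(3*w + 18) + a*(-5*w^2 - 69*w - 234) + 2*w^3 + 37*w^2 + 108*w - 252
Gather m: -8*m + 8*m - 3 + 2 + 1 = 0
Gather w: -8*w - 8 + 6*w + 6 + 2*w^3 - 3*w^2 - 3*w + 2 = 2*w^3 - 3*w^2 - 5*w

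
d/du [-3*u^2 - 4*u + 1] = -6*u - 4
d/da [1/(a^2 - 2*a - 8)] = 2*(1 - a)/(-a^2 + 2*a + 8)^2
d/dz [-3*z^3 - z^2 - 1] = z*(-9*z - 2)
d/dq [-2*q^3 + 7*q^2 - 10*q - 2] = -6*q^2 + 14*q - 10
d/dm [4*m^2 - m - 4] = 8*m - 1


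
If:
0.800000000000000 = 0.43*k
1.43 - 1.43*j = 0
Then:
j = 1.00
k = 1.86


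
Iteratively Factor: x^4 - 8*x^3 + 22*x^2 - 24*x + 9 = (x - 3)*(x^3 - 5*x^2 + 7*x - 3) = (x - 3)*(x - 1)*(x^2 - 4*x + 3) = (x - 3)^2*(x - 1)*(x - 1)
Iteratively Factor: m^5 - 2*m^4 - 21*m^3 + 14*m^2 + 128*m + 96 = (m - 4)*(m^4 + 2*m^3 - 13*m^2 - 38*m - 24) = (m - 4)*(m + 1)*(m^3 + m^2 - 14*m - 24) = (m - 4)^2*(m + 1)*(m^2 + 5*m + 6) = (m - 4)^2*(m + 1)*(m + 2)*(m + 3)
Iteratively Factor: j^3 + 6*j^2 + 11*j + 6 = (j + 2)*(j^2 + 4*j + 3) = (j + 2)*(j + 3)*(j + 1)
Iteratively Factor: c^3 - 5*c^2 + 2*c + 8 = (c - 2)*(c^2 - 3*c - 4) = (c - 2)*(c + 1)*(c - 4)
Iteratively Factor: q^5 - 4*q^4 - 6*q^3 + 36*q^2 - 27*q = (q - 1)*(q^4 - 3*q^3 - 9*q^2 + 27*q) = (q - 3)*(q - 1)*(q^3 - 9*q) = q*(q - 3)*(q - 1)*(q^2 - 9) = q*(q - 3)^2*(q - 1)*(q + 3)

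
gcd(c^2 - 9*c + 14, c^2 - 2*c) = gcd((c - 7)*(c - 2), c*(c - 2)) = c - 2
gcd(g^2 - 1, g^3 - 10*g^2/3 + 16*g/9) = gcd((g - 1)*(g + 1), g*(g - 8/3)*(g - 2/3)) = 1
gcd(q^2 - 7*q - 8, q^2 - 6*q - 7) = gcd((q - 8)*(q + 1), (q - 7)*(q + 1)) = q + 1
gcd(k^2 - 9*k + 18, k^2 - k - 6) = k - 3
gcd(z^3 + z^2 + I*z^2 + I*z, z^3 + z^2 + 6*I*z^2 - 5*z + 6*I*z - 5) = z^2 + z*(1 + I) + I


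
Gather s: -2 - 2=-4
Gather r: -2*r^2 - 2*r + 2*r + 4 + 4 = 8 - 2*r^2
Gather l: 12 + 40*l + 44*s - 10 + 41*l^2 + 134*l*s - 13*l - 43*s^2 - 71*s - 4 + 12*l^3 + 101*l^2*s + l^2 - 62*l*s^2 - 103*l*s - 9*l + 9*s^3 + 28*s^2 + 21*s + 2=12*l^3 + l^2*(101*s + 42) + l*(-62*s^2 + 31*s + 18) + 9*s^3 - 15*s^2 - 6*s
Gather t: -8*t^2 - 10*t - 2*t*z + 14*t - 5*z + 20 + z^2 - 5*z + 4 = -8*t^2 + t*(4 - 2*z) + z^2 - 10*z + 24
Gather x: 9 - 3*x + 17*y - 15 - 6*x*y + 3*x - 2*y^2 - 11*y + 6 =-6*x*y - 2*y^2 + 6*y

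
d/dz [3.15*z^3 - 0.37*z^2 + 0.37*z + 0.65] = 9.45*z^2 - 0.74*z + 0.37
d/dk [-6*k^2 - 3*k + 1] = -12*k - 3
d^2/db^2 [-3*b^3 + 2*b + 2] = -18*b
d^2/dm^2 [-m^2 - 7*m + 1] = -2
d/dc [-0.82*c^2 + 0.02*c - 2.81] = 0.02 - 1.64*c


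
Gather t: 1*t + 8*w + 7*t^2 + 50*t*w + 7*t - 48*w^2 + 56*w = 7*t^2 + t*(50*w + 8) - 48*w^2 + 64*w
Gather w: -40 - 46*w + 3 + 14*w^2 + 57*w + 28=14*w^2 + 11*w - 9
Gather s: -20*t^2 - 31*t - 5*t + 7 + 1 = -20*t^2 - 36*t + 8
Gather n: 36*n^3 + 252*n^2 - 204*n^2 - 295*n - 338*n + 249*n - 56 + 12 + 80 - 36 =36*n^3 + 48*n^2 - 384*n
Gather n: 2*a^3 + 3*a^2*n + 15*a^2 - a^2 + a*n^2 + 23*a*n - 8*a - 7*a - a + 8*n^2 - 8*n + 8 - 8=2*a^3 + 14*a^2 - 16*a + n^2*(a + 8) + n*(3*a^2 + 23*a - 8)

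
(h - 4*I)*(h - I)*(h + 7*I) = h^3 + 2*I*h^2 + 31*h - 28*I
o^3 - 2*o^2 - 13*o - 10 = (o - 5)*(o + 1)*(o + 2)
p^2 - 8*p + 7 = (p - 7)*(p - 1)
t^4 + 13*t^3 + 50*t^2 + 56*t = t*(t + 2)*(t + 4)*(t + 7)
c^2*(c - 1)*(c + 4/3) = c^4 + c^3/3 - 4*c^2/3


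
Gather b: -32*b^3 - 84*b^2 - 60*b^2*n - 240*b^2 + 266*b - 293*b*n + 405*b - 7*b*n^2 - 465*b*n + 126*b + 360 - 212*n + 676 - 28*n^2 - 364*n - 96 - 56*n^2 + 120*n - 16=-32*b^3 + b^2*(-60*n - 324) + b*(-7*n^2 - 758*n + 797) - 84*n^2 - 456*n + 924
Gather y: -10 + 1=-9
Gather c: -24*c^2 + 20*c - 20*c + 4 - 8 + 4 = -24*c^2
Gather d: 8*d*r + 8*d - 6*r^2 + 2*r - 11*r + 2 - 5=d*(8*r + 8) - 6*r^2 - 9*r - 3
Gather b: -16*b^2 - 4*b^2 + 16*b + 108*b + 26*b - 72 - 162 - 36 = -20*b^2 + 150*b - 270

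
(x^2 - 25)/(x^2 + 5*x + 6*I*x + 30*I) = (x - 5)/(x + 6*I)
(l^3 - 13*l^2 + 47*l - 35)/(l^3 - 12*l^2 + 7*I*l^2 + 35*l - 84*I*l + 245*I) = (l - 1)/(l + 7*I)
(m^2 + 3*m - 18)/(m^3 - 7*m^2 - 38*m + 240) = (m - 3)/(m^2 - 13*m + 40)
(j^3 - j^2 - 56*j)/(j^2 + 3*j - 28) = j*(j - 8)/(j - 4)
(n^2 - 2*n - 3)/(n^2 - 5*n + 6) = (n + 1)/(n - 2)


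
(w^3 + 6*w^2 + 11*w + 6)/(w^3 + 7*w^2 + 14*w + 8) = (w + 3)/(w + 4)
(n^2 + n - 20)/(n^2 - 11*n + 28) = (n + 5)/(n - 7)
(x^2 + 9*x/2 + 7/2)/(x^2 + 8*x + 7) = (x + 7/2)/(x + 7)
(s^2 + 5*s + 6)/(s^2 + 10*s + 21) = (s + 2)/(s + 7)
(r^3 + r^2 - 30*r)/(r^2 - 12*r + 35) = r*(r + 6)/(r - 7)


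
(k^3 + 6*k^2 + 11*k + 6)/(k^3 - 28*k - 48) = (k^2 + 4*k + 3)/(k^2 - 2*k - 24)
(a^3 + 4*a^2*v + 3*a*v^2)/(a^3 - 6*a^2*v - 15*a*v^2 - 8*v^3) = a*(-a - 3*v)/(-a^2 + 7*a*v + 8*v^2)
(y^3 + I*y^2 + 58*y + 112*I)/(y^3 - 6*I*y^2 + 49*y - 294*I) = (y^2 - 6*I*y + 16)/(y^2 - 13*I*y - 42)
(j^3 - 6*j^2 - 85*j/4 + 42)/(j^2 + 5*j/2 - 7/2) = (j^2 - 19*j/2 + 12)/(j - 1)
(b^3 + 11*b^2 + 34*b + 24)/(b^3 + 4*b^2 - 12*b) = (b^2 + 5*b + 4)/(b*(b - 2))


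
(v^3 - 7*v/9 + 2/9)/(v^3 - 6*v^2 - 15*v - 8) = (v^2 - v + 2/9)/(v^2 - 7*v - 8)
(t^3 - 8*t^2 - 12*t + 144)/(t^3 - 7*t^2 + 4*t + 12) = (t^2 - 2*t - 24)/(t^2 - t - 2)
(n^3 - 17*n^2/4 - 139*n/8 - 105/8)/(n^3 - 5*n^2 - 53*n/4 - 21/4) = (4*n + 5)/(2*(2*n + 1))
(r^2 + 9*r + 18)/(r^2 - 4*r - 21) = (r + 6)/(r - 7)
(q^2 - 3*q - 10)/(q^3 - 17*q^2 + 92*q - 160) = (q + 2)/(q^2 - 12*q + 32)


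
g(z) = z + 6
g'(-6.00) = 1.00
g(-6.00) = 0.00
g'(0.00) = 1.00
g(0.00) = 6.00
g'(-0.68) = 1.00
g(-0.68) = 5.32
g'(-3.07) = 1.00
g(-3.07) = 2.93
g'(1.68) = 1.00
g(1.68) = 7.68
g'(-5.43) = 1.00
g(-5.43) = 0.57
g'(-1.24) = 1.00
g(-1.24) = 4.76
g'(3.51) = 1.00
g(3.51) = 9.51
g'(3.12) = 1.00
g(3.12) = 9.12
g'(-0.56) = 1.00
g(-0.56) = 5.44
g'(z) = 1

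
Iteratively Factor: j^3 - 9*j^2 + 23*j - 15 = (j - 1)*(j^2 - 8*j + 15) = (j - 5)*(j - 1)*(j - 3)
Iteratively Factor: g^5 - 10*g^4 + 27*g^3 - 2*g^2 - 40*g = (g - 2)*(g^4 - 8*g^3 + 11*g^2 + 20*g) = (g - 5)*(g - 2)*(g^3 - 3*g^2 - 4*g) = (g - 5)*(g - 2)*(g + 1)*(g^2 - 4*g) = (g - 5)*(g - 4)*(g - 2)*(g + 1)*(g)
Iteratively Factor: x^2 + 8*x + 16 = (x + 4)*(x + 4)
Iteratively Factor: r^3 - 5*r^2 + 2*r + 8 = (r - 2)*(r^2 - 3*r - 4) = (r - 4)*(r - 2)*(r + 1)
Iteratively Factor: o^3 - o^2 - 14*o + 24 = (o - 2)*(o^2 + o - 12) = (o - 2)*(o + 4)*(o - 3)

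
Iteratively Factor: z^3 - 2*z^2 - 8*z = (z + 2)*(z^2 - 4*z) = (z - 4)*(z + 2)*(z)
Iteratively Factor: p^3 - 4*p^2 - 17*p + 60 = (p + 4)*(p^2 - 8*p + 15) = (p - 3)*(p + 4)*(p - 5)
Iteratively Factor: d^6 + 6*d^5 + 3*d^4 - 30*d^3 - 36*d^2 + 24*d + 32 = (d + 1)*(d^5 + 5*d^4 - 2*d^3 - 28*d^2 - 8*d + 32) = (d + 1)*(d + 4)*(d^4 + d^3 - 6*d^2 - 4*d + 8) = (d + 1)*(d + 2)*(d + 4)*(d^3 - d^2 - 4*d + 4) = (d + 1)*(d + 2)^2*(d + 4)*(d^2 - 3*d + 2) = (d - 2)*(d + 1)*(d + 2)^2*(d + 4)*(d - 1)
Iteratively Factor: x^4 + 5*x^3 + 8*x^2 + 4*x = (x)*(x^3 + 5*x^2 + 8*x + 4) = x*(x + 2)*(x^2 + 3*x + 2) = x*(x + 2)^2*(x + 1)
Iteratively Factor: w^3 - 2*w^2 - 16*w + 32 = (w + 4)*(w^2 - 6*w + 8) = (w - 2)*(w + 4)*(w - 4)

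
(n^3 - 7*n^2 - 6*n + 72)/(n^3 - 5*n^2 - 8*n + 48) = (n - 6)/(n - 4)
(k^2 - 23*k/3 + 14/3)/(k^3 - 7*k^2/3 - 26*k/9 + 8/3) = 3*(k - 7)/(3*k^2 - 5*k - 12)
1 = 1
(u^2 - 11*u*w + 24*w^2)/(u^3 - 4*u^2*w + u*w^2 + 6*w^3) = (u - 8*w)/(u^2 - u*w - 2*w^2)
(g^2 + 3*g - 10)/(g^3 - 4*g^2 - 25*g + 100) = (g - 2)/(g^2 - 9*g + 20)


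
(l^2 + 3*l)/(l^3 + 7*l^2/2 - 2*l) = 2*(l + 3)/(2*l^2 + 7*l - 4)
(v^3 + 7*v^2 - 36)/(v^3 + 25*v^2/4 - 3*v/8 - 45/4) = 8*(v^2 + v - 6)/(8*v^2 + 2*v - 15)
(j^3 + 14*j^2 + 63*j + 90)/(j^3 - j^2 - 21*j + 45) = (j^2 + 9*j + 18)/(j^2 - 6*j + 9)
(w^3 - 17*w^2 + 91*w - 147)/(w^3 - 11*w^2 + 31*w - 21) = (w - 7)/(w - 1)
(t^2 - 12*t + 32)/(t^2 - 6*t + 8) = (t - 8)/(t - 2)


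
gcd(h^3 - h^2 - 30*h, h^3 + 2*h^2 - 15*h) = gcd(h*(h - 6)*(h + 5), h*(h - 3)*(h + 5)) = h^2 + 5*h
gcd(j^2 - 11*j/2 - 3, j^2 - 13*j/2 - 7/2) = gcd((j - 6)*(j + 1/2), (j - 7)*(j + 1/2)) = j + 1/2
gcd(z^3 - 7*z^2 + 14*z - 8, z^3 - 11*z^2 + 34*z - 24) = z^2 - 5*z + 4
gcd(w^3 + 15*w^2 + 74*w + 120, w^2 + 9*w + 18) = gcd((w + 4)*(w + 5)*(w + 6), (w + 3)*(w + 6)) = w + 6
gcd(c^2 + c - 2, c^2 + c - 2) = c^2 + c - 2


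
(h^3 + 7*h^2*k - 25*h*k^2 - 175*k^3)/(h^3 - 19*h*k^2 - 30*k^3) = (h^2 + 12*h*k + 35*k^2)/(h^2 + 5*h*k + 6*k^2)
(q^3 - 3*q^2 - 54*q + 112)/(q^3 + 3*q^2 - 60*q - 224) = (q - 2)/(q + 4)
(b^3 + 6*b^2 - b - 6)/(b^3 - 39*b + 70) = (b^3 + 6*b^2 - b - 6)/(b^3 - 39*b + 70)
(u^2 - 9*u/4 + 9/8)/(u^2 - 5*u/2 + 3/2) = (u - 3/4)/(u - 1)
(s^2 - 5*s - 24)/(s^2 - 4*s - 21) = (s - 8)/(s - 7)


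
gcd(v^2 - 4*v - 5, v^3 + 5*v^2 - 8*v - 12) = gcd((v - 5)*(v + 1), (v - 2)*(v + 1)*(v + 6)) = v + 1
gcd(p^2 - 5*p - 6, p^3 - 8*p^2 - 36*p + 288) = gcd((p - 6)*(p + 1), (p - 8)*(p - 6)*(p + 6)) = p - 6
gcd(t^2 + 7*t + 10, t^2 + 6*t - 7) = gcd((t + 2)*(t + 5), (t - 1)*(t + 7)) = 1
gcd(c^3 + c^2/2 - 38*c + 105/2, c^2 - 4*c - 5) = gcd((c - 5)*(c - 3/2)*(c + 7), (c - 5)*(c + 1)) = c - 5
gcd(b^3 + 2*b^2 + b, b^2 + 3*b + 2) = b + 1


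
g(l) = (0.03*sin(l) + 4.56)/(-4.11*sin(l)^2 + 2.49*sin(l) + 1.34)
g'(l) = (8.22*sin(l)*cos(l) - 2.49*cos(l))*(0.03*sin(l) + 4.56)/(-4.11*sin(l)^2 + 2.49*sin(l) + 1.34)^2 + 0.03*cos(l)/(-4.11*sin(l)^2 + 2.49*sin(l) + 1.34)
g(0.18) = 2.76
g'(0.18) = -1.65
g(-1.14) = -1.05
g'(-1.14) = -1.01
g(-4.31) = 30.29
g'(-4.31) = -397.48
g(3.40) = 10.46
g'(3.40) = 106.55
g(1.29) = -74.15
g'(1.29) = 1795.35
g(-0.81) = -1.73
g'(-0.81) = -3.86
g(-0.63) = -2.92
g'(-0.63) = -11.17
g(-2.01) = -1.06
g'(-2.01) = 1.05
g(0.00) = 3.40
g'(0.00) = -6.30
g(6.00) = 14.08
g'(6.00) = -199.96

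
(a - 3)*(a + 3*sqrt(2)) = a^2 - 3*a + 3*sqrt(2)*a - 9*sqrt(2)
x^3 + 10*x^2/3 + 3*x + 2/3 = (x + 1/3)*(x + 1)*(x + 2)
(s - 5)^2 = s^2 - 10*s + 25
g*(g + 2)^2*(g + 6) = g^4 + 10*g^3 + 28*g^2 + 24*g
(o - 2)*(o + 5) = o^2 + 3*o - 10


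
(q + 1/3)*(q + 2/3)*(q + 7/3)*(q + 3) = q^4 + 19*q^3/3 + 113*q^2/9 + 221*q/27 + 14/9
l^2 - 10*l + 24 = (l - 6)*(l - 4)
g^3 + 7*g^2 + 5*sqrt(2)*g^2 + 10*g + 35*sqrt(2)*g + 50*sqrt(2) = (g + 2)*(g + 5)*(g + 5*sqrt(2))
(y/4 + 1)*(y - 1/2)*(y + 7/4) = y^3/4 + 21*y^2/16 + 33*y/32 - 7/8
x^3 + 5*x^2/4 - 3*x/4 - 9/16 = (x - 3/4)*(x + 1/2)*(x + 3/2)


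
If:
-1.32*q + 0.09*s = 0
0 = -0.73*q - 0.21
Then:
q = -0.29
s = -4.22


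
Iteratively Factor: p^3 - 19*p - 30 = (p - 5)*(p^2 + 5*p + 6) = (p - 5)*(p + 3)*(p + 2)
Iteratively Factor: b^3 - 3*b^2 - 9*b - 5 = (b + 1)*(b^2 - 4*b - 5) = (b - 5)*(b + 1)*(b + 1)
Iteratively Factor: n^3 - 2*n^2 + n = (n - 1)*(n^2 - n) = (n - 1)^2*(n)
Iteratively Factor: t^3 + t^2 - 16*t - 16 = (t - 4)*(t^2 + 5*t + 4) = (t - 4)*(t + 4)*(t + 1)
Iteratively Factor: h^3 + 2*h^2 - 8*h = (h)*(h^2 + 2*h - 8) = h*(h + 4)*(h - 2)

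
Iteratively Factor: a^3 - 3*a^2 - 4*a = (a + 1)*(a^2 - 4*a) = a*(a + 1)*(a - 4)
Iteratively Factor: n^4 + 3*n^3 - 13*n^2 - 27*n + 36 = (n + 4)*(n^3 - n^2 - 9*n + 9) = (n + 3)*(n + 4)*(n^2 - 4*n + 3) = (n - 3)*(n + 3)*(n + 4)*(n - 1)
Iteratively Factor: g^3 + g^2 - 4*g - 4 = (g - 2)*(g^2 + 3*g + 2) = (g - 2)*(g + 1)*(g + 2)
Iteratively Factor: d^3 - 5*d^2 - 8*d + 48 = (d - 4)*(d^2 - d - 12) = (d - 4)*(d + 3)*(d - 4)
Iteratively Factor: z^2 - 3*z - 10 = (z - 5)*(z + 2)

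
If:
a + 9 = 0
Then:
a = -9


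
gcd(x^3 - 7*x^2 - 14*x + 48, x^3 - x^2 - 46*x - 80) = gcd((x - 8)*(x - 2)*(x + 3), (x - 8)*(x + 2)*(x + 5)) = x - 8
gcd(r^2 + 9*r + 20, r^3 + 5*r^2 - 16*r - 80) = r^2 + 9*r + 20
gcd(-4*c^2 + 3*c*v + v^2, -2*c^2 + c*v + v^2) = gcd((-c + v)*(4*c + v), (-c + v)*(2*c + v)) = -c + v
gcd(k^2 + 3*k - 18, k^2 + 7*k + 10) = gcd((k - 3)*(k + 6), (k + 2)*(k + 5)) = 1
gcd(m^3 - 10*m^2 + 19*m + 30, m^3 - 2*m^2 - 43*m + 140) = m - 5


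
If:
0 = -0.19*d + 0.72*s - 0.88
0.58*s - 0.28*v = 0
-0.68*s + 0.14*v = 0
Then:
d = -4.63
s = 0.00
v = 0.00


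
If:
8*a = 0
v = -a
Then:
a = 0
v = 0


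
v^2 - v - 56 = (v - 8)*(v + 7)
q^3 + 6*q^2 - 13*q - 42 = (q - 3)*(q + 2)*(q + 7)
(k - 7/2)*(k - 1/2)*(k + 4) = k^3 - 57*k/4 + 7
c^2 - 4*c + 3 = (c - 3)*(c - 1)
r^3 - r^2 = r^2*(r - 1)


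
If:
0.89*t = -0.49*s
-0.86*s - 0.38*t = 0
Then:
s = 0.00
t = 0.00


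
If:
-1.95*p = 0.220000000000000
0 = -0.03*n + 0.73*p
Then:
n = -2.75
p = -0.11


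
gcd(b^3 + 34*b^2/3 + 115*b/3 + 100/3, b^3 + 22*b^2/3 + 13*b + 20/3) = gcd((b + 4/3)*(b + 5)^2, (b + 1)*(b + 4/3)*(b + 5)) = b^2 + 19*b/3 + 20/3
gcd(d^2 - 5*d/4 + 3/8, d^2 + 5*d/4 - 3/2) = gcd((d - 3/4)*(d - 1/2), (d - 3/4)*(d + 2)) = d - 3/4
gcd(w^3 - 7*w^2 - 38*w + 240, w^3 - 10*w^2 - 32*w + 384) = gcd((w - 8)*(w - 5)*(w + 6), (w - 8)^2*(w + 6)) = w^2 - 2*w - 48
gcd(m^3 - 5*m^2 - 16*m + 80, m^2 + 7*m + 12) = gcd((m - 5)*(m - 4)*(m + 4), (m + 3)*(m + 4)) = m + 4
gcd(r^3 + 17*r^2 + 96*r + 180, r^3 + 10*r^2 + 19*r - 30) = r^2 + 11*r + 30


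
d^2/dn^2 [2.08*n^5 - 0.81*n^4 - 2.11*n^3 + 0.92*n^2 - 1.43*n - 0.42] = 41.6*n^3 - 9.72*n^2 - 12.66*n + 1.84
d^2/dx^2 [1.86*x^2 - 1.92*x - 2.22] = 3.72000000000000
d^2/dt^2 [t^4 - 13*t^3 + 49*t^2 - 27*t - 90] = 12*t^2 - 78*t + 98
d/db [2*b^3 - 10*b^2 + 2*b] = 6*b^2 - 20*b + 2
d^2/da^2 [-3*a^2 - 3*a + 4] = -6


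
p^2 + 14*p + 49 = (p + 7)^2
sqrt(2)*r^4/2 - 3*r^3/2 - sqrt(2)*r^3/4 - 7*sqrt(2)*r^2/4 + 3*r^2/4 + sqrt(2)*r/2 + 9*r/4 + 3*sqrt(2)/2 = (r/2 + 1/2)*(r - 3/2)*(r - 2*sqrt(2))*(sqrt(2)*r + 1)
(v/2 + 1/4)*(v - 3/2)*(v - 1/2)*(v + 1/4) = v^4/2 - 5*v^3/8 - 5*v^2/16 + 5*v/32 + 3/64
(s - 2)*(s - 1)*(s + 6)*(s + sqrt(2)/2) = s^4 + sqrt(2)*s^3/2 + 3*s^3 - 16*s^2 + 3*sqrt(2)*s^2/2 - 8*sqrt(2)*s + 12*s + 6*sqrt(2)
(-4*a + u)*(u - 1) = -4*a*u + 4*a + u^2 - u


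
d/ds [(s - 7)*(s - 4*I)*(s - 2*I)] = 3*s^2 + s*(-14 - 12*I) - 8 + 42*I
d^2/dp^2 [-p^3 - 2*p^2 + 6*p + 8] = -6*p - 4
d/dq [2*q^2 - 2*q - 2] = 4*q - 2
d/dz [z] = 1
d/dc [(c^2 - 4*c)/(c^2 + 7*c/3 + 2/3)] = 3*(19*c^2 + 4*c - 8)/(9*c^4 + 42*c^3 + 61*c^2 + 28*c + 4)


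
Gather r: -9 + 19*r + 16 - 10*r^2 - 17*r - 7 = -10*r^2 + 2*r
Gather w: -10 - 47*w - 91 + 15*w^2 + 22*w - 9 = 15*w^2 - 25*w - 110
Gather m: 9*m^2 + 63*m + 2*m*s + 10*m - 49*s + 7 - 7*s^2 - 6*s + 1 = 9*m^2 + m*(2*s + 73) - 7*s^2 - 55*s + 8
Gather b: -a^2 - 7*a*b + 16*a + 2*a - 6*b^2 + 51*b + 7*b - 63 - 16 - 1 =-a^2 + 18*a - 6*b^2 + b*(58 - 7*a) - 80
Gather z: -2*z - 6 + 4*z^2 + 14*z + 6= 4*z^2 + 12*z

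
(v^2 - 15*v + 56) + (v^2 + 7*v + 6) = 2*v^2 - 8*v + 62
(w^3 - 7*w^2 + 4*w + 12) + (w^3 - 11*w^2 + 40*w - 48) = 2*w^3 - 18*w^2 + 44*w - 36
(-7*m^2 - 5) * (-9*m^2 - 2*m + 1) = 63*m^4 + 14*m^3 + 38*m^2 + 10*m - 5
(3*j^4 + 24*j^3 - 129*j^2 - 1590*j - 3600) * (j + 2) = 3*j^5 + 30*j^4 - 81*j^3 - 1848*j^2 - 6780*j - 7200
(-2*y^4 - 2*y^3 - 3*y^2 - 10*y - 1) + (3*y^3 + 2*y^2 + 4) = -2*y^4 + y^3 - y^2 - 10*y + 3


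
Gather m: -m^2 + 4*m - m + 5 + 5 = -m^2 + 3*m + 10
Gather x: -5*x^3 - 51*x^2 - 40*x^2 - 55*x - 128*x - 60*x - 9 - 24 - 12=-5*x^3 - 91*x^2 - 243*x - 45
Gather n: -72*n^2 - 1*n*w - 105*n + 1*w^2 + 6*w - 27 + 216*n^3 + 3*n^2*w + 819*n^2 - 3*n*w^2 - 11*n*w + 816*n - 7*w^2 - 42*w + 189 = 216*n^3 + n^2*(3*w + 747) + n*(-3*w^2 - 12*w + 711) - 6*w^2 - 36*w + 162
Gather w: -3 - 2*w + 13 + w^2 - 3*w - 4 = w^2 - 5*w + 6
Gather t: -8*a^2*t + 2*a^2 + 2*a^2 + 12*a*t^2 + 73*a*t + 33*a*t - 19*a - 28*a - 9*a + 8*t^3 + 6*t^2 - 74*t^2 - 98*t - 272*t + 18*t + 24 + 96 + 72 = 4*a^2 - 56*a + 8*t^3 + t^2*(12*a - 68) + t*(-8*a^2 + 106*a - 352) + 192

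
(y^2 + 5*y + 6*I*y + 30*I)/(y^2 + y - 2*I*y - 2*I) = (y^2 + y*(5 + 6*I) + 30*I)/(y^2 + y*(1 - 2*I) - 2*I)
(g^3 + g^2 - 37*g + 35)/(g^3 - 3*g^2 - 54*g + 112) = (g^2 - 6*g + 5)/(g^2 - 10*g + 16)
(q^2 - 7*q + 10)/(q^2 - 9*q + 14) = (q - 5)/(q - 7)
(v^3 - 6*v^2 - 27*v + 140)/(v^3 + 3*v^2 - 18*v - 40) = (v - 7)/(v + 2)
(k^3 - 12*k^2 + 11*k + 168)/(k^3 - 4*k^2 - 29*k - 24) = (k - 7)/(k + 1)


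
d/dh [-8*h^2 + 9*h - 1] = 9 - 16*h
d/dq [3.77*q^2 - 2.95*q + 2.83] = 7.54*q - 2.95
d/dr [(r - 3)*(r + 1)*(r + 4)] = 3*r^2 + 4*r - 11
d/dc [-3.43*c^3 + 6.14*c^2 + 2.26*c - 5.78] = -10.29*c^2 + 12.28*c + 2.26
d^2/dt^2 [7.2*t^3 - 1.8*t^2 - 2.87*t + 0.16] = 43.2*t - 3.6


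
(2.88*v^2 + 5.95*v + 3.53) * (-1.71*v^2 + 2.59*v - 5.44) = -4.9248*v^4 - 2.7153*v^3 - 6.293*v^2 - 23.2253*v - 19.2032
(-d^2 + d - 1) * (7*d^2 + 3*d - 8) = -7*d^4 + 4*d^3 + 4*d^2 - 11*d + 8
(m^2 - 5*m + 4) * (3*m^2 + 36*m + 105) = 3*m^4 + 21*m^3 - 63*m^2 - 381*m + 420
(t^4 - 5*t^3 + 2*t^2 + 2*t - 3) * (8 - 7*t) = -7*t^5 + 43*t^4 - 54*t^3 + 2*t^2 + 37*t - 24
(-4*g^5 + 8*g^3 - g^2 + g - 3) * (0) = 0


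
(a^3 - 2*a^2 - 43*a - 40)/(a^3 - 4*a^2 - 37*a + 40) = (a + 1)/(a - 1)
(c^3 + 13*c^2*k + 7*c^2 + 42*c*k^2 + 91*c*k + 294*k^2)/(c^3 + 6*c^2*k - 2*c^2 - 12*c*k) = (c^2 + 7*c*k + 7*c + 49*k)/(c*(c - 2))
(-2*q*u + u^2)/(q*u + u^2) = (-2*q + u)/(q + u)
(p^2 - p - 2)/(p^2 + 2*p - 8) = (p + 1)/(p + 4)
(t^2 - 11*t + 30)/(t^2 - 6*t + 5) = (t - 6)/(t - 1)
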